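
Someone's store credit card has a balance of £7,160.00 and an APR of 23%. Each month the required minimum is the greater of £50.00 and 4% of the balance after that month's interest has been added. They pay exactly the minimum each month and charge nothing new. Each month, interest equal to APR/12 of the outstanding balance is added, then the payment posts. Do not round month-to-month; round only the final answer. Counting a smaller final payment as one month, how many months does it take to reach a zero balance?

115 months

Monthly rate r = 23%/12 = 1.91667% = 0.0191667.
While 4% of the post-interest balance exceeds £50.00, each month B ← (B·(1+r))·(1 − 0.04), i.e. B shrinks by the factor (1+r)·0.96 = 0.9784.
This holds for months 1–81. Entering month 82 the balance is £1,221.08; 4% of the post-interest balance is now below £50.00, so the flat £50.00 minimum applies from here.
From month 82 a fixed £50.00 at rate r clears £1,221.08 in 34 more payments. Total: 81 + 34 = 115 months.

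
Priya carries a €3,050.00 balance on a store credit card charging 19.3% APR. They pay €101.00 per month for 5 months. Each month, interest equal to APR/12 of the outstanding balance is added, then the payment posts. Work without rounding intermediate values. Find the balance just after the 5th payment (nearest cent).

Monthly rate r = 19.3%/12 = 1.60833% = 0.0160833.
Each month: B ← B·(1+r) − €101.00.
Month 1: interest €49.05; balance after payment €2,998.05.
Month 2: interest €48.22; balance after payment €2,945.27.
Month 3: interest €47.37; balance after payment €2,891.64.
Month 4: interest €46.51; balance after payment €2,837.15.
Month 5: interest €45.63; balance after payment €2,781.78.

€2,781.78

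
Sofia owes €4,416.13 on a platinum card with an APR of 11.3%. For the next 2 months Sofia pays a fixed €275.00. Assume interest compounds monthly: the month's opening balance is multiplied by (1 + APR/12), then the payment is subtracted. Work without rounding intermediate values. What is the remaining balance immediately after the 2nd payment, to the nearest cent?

€3,947.10

Monthly rate r = 11.3%/12 = 0.941667% = 0.00941667.
Each month: B ← B·(1+r) − €275.00.
Month 1: interest €41.59; balance after payment €4,182.72.
Month 2: interest €39.39; balance after payment €3,947.10.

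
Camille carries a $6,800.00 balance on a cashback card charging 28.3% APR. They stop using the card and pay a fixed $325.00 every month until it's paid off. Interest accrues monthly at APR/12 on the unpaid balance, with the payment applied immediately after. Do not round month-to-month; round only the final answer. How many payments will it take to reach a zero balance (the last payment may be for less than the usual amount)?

Monthly rate r = 28.3%/12 = 2.35833% = 0.0235833.
Recurrence: B ← B·(1+r) − $325.00.
Month 1: interest $160.37; balance after payment $6,635.37.
Month 2: interest $156.48; balance after payment $6,466.85.
Closed form: n = −ln(1 − rB₀/P)/ln(1+r) = −ln(0.50656)/ln(1.02358) ≈ 29.177, so the balance reaches zero during payment 30.

30 payments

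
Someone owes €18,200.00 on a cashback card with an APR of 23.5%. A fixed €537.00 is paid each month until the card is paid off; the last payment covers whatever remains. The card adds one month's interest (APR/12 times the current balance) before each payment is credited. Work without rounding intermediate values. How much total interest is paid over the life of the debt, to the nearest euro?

€11,976

Monthly rate r = 23.5%/12 = 1.95833% = 0.0195833.
Payoff takes n = ⌈−ln(1 − rB₀/P)/ln(1+r)⌉ = ⌈56.193⌉ = 57 payments; the last is €104.34.
Total paid = 56·€537.00 + €104.34 = €30,176.34.
Total interest = total paid − principal = €30,176.34 − €18,200.00 = €11,976.34.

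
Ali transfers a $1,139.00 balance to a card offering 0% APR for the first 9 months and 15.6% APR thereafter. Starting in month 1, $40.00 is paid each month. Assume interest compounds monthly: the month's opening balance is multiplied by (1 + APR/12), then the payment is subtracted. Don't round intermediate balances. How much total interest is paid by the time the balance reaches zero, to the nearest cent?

Promo months 1–9 at r₀ = 0%/12 = 0; months 10+ at r₁ = 15.6%/12 = 0.013.
After month 9 (no interest yet): B = $1,139.00 − 9·$40.00 = $779.00.
Then at r₁ with $40.00/mo: n₂ = −ln(1 − r₁·B/P)/ln(1+r₁) ≈ 22.60 → 23 more payments.
Total paid = 31·$40.00 + $24.12 = $1,264.12; interest = $1,264.12 − $1,139.00 = $125.12.

$125.12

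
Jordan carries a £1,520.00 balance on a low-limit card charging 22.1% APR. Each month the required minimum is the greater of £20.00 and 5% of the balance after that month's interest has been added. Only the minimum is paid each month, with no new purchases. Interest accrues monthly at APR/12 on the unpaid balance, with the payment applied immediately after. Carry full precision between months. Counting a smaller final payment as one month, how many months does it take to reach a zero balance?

66 months

Monthly rate r = 22.1%/12 = 1.84167% = 0.0184167.
While 5% of the post-interest balance exceeds £20.00, each month B ← (B·(1+r))·(1 − 0.05), i.e. B shrinks by the factor (1+r)·0.95 = 0.9675.
This holds for months 1–41. Entering month 42 the balance is £392.15; 5% of the post-interest balance is now below £20.00, so the flat £20.00 minimum applies from here.
From month 42 a fixed £20.00 at rate r clears £392.15 in 25 more payments. Total: 41 + 25 = 66 months.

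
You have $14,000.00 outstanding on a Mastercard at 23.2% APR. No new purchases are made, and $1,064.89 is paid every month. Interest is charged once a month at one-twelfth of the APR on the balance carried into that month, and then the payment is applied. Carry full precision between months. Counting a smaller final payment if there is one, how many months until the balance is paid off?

Monthly rate r = 23.2%/12 = 1.93333% = 0.0193333.
Recurrence: B ← B·(1+r) − $1,064.89.
Month 1: interest $270.67; balance after payment $13,205.78.
Month 2: interest $255.31; balance after payment $12,396.20.
Closed form: n = −ln(1 − rB₀/P)/ln(1+r) = −ln(0.74583)/ln(1.01933) ≈ 15.315, so the balance reaches zero during payment 16.

16 payments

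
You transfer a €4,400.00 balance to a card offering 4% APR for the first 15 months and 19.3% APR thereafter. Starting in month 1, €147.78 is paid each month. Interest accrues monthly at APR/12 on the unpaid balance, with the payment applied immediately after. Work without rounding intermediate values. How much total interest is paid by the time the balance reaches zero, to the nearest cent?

Promo months 1–15 at r₀ = 4%/12 = 0.00333333; months 16+ at r₁ = 19.3%/12 = 0.0160833.
After month 15: iterate B ← B·(1+r₀) − €147.78 for 15 months → €2,356.03.
Then at r₁ with €147.78/mo: n₂ = −ln(1 − r₁·B/P)/ln(1+r₁) ≈ 18.57 → 19 more payments.
Total paid = 33·€147.78 + €84.33 = €4,961.07; interest = €4,961.07 − €4,400.00 = €561.07.

€561.07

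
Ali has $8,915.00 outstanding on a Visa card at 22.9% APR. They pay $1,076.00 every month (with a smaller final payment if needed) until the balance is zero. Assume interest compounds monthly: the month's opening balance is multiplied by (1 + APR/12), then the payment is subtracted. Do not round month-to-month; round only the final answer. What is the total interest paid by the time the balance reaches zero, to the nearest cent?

Monthly rate r = 22.9%/12 = 1.90833% = 0.0190833.
Payoff takes n = ⌈−ln(1 − rB₀/P)/ln(1+r)⌉ = ⌈9.105⌉ = 10 payments; the last is $113.42.
Total paid = 9·$1,076.00 + $113.42 = $9,797.42.
Total interest = total paid − principal = $9,797.42 − $8,915.00 = $882.42.

$882.42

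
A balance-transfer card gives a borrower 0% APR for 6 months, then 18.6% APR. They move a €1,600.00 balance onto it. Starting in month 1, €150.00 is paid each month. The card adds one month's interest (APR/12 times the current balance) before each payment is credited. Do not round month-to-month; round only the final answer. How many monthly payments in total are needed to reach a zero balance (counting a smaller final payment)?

Promo months 1–6 at r₀ = 0%/12 = 0; months 7+ at r₁ = 18.6%/12 = 0.0155.
After month 6 (no interest yet): B = €1,600.00 − 6·€150.00 = €700.00.
Then at r₁ with €150.00/mo: n₂ = −ln(1 − r₁·B/P)/ln(1+r₁) ≈ 4.88 → 5 more payments.

11 months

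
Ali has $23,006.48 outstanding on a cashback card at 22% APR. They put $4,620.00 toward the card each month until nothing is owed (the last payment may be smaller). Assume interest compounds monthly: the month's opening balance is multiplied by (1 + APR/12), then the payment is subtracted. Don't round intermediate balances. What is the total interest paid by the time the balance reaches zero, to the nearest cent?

$1,347.59

Monthly rate r = 22%/12 = 1.83333% = 0.0183333.
Payoff takes n = ⌈−ln(1 − rB₀/P)/ln(1+r)⌉ = ⌈5.270⌉ = 6 payments; the last is $1,254.07.
Total paid = 5·$4,620.00 + $1,254.07 = $24,354.07.
Total interest = total paid − principal = $24,354.07 − $23,006.48 = $1,347.59.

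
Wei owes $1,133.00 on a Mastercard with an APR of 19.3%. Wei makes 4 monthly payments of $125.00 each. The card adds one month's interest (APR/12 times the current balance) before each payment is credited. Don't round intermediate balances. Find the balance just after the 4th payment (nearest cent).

Monthly rate r = 19.3%/12 = 1.60833% = 0.0160833.
Each month: B ← B·(1+r) − $125.00.
Month 1: interest $18.22; balance after payment $1,026.22.
Month 2: interest $16.51; balance after payment $917.73.
Month 3: interest $14.76; balance after payment $807.49.
Month 4: interest $12.99; balance after payment $695.47.

$695.47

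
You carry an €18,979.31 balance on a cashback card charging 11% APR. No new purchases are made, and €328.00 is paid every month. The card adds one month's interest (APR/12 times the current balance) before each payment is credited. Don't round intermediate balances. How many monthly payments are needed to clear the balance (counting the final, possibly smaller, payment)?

83 months

Monthly rate r = 11%/12 = 0.916667% = 0.00916667.
Recurrence: B ← B·(1+r) − €328.00.
Month 1: interest €173.98; balance after payment €18,825.29.
Month 2: interest €172.57; balance after payment €18,669.85.
Closed form: n = −ln(1 − rB₀/P)/ln(1+r) = −ln(0.46958)/ln(1.00917) ≈ 82.840, so the balance reaches zero during payment 83.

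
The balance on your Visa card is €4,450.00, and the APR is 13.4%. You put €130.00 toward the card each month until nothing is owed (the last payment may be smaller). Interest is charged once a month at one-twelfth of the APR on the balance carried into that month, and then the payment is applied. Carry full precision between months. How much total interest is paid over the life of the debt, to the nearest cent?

Monthly rate r = 13.4%/12 = 1.11667% = 0.0111667.
Payoff takes n = ⌈−ln(1 − rB₀/P)/ln(1+r)⌉ = ⌈43.374⌉ = 44 payments; the last is €48.82.
Total paid = 43·€130.00 + €48.82 = €5,638.82.
Total interest = total paid − principal = €5,638.82 − €4,450.00 = €1,188.82.

€1,188.82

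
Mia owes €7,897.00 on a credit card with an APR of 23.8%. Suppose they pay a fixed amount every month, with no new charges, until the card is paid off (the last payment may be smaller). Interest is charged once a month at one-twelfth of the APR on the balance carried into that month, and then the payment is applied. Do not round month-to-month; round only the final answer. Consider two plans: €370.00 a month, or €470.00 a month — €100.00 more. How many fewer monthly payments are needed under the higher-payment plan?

8 fewer payments

Monthly rate r = 23.8%/12 = 1.98333% = 0.0198333.
At €370.00/mo: n = ⌈−ln(1 − rB₀/P)/ln(1+r)⌉ = 29 payments (last €10.43); total interest = total paid − €7,897.00 = €2,473.43.
At €470.00/mo: 21 payments (last €301.27); total interest €1,804.27.
Payments saved = 29 − 21 = 8.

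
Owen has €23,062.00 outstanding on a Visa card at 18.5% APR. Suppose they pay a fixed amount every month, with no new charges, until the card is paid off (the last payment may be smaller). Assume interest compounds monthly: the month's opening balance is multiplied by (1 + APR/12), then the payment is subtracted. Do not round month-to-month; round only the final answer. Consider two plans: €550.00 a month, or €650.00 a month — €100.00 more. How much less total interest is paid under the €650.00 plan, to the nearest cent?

Monthly rate r = 18.5%/12 = 1.54167% = 0.0154167.
At €550.00/mo: n = ⌈−ln(1 − rB₀/P)/ln(1+r)⌉ = 68 payments (last €526.91); total interest = total paid − €23,062.00 = €14,314.91.
At €650.00/mo: 52 payments (last €492.71); total interest €10,580.71.
Interest saved = €14,314.91 − €10,580.71 = €3,734.20.

€3,734.20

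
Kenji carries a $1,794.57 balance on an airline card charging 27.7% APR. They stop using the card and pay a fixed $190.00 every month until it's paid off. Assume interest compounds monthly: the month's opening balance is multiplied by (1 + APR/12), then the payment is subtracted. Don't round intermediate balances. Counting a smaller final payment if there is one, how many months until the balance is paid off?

Monthly rate r = 27.7%/12 = 2.30833% = 0.0230833.
Recurrence: B ← B·(1+r) − $190.00.
Month 1: interest $41.42; balance after payment $1,645.99.
Month 2: interest $38.00; balance after payment $1,493.99.
Closed form: n = −ln(1 − rB₀/P)/ln(1+r) = −ln(0.78198)/ln(1.02308) ≈ 10.777, so the balance reaches zero during payment 11.

11 payments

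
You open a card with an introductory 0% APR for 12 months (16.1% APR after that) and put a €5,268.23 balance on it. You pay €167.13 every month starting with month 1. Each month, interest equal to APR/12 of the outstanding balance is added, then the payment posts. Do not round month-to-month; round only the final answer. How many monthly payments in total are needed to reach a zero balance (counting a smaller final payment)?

35 months

Promo months 1–12 at r₀ = 0%/12 = 0; months 13+ at r₁ = 16.1%/12 = 0.0134167.
After month 12 (no interest yet): B = €5,268.23 − 12·€167.13 = €3,262.67.
Then at r₁ with €167.13/mo: n₂ = −ln(1 − r₁·B/P)/ln(1+r₁) ≈ 22.79 → 23 more payments.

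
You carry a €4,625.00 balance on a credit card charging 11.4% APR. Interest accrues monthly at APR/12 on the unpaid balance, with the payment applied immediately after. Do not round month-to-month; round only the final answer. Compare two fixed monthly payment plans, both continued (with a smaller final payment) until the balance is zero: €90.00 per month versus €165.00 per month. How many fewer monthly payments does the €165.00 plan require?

38 fewer payments

Monthly rate r = 11.4%/12 = 0.95% = 0.0095.
At €90.00/mo: n = ⌈−ln(1 − rB₀/P)/ln(1+r)⌉ = 71 payments (last €75.72); total interest = total paid − €4,625.00 = €1,750.72.
At €165.00/mo: 33 payments (last €123.58); total interest €778.58.
Payments saved = 71 − 33 = 38.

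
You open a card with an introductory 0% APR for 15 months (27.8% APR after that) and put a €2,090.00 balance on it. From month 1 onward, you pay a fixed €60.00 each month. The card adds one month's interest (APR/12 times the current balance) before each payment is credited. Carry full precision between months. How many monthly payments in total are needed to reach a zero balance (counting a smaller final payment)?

Promo months 1–15 at r₀ = 0%/12 = 0; months 16+ at r₁ = 27.8%/12 = 0.0231667.
After month 15 (no interest yet): B = €2,090.00 − 15·€60.00 = €1,190.00.
Then at r₁ with €60.00/mo: n₂ = −ln(1 − r₁·B/P)/ln(1+r₁) ≈ 26.86 → 27 more payments.

42 months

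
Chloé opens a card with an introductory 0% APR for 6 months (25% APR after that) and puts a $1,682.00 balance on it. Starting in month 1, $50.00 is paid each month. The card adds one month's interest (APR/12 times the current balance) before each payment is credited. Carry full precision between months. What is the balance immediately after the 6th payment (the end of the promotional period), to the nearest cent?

Promo months 1–6 at r₀ = 0%/12 = 0; months 7+ at r₁ = 25%/12 = 0.0208333.
After month 6 (no interest yet): B = $1,682.00 − 6·$50.00 = $1,382.00.

$1,382.00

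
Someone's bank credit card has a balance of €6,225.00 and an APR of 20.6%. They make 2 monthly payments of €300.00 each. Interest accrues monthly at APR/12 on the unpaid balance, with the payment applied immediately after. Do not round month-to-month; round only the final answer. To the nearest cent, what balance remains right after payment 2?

Monthly rate r = 20.6%/12 = 1.71667% = 0.0171667.
Each month: B ← B·(1+r) − €300.00.
Month 1: interest €106.86; balance after payment €6,031.86.
Month 2: interest €103.55; balance after payment €5,835.41.

€5,835.41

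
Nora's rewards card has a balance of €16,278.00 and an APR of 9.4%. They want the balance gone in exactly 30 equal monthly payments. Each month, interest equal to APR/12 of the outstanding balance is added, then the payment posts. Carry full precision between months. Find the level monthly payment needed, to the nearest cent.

Monthly rate r = 9.4%/12 = 0.783333% = 0.00783333.
Level-payment amortization: P = B₀·r / (1 − (1+r)^(−n)) = 16278.00·0.00783333 / (1 − 1.00783^(−30)).
Denominator 1 − (1+r)^(−30) = 0.208704942.
P = 127.511 / 0.208704942 ≈ 610.96.

€610.96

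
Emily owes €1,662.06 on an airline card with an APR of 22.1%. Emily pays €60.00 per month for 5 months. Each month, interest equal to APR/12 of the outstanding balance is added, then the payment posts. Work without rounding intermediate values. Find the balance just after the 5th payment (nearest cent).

Monthly rate r = 22.1%/12 = 1.84167% = 0.0184167.
Each month: B ← B·(1+r) − €60.00.
Month 1: interest €30.61; balance after payment €1,632.67.
Month 2: interest €30.07; balance after payment €1,602.74.
Month 3: interest €29.52; balance after payment €1,572.26.
Month 4: interest €28.96; balance after payment €1,541.21.
Month 5: interest €28.38; balance after payment €1,509.59.

€1,509.59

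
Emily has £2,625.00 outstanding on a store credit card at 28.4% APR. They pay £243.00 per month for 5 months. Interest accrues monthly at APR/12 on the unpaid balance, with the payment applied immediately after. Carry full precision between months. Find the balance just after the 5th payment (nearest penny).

£1,676.79

Monthly rate r = 28.4%/12 = 2.36667% = 0.0236667.
Each month: B ← B·(1+r) − £243.00.
Month 1: interest £62.12; balance after payment £2,444.12.
Month 2: interest £57.84; balance after payment £2,258.97.
Month 3: interest £53.46; balance after payment £2,069.43.
Month 4: interest £48.98; balance after payment £1,875.41.
Month 5: interest £44.38; balance after payment £1,676.79.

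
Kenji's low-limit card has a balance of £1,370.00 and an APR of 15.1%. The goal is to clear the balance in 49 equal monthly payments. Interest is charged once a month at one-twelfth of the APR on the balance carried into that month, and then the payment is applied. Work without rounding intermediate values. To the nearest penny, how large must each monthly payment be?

£37.63

Monthly rate r = 15.1%/12 = 1.25833% = 0.0125833.
Level-payment amortization: P = B₀·r / (1 − (1+r)^(−n)) = 1370.00·0.0125833 / (1 − 1.01258^(−49)).
Denominator 1 − (1+r)^(−49) = 0.458133835.
P = 17.2392 / 0.458133835 ≈ 37.63.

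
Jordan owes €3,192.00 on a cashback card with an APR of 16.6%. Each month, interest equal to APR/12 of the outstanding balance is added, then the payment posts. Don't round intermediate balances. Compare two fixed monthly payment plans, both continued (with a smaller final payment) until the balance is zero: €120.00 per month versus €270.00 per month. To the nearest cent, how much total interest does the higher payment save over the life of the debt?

€498.19

Monthly rate r = 16.6%/12 = 1.38333% = 0.0138333.
At €120.00/mo: n = ⌈−ln(1 − rB₀/P)/ln(1+r)⌉ = 34 payments (last €47.73); total interest = total paid − €3,192.00 = €815.73.
At €270.00/mo: 13 payments (last €269.54); total interest €317.54.
Interest saved = €815.73 − €317.54 = €498.19.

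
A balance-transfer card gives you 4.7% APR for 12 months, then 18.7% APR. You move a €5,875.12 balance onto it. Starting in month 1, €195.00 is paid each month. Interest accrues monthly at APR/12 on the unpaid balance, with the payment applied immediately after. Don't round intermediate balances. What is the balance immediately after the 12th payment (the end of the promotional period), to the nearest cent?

€3,766.21

Promo months 1–12 at r₀ = 4.7%/12 = 0.00391667; months 13+ at r₁ = 18.7%/12 = 0.0155833.
After month 12: iterate B ← B·(1+r₀) − €195.00 for 12 months → €3,766.21.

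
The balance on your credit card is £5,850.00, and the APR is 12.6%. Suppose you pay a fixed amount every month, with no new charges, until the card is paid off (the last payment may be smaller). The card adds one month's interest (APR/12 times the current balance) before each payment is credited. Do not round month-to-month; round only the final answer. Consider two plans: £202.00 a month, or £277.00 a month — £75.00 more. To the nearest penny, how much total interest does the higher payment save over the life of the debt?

£362.49

Monthly rate r = 12.6%/12 = 1.05% = 0.0105.
At £202.00/mo: n = ⌈−ln(1 − rB₀/P)/ln(1+r)⌉ = 35 payments (last £143.09); total interest = total paid − £5,850.00 = £1,161.09.
At £277.00/mo: 25 payments (last £0.60); total interest £798.60.
Interest saved = £1,161.09 − £798.60 = £362.49.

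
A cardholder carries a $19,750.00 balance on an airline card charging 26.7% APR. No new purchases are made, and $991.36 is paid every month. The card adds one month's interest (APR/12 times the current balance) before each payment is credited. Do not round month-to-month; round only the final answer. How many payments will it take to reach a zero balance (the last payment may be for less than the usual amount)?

Monthly rate r = 26.7%/12 = 2.225% = 0.02225.
Recurrence: B ← B·(1+r) − $991.36.
Month 1: interest $439.44; balance after payment $19,198.08.
Month 2: interest $427.16; balance after payment $18,633.87.
Closed form: n = −ln(1 − rB₀/P)/ln(1+r) = −ln(0.55673)/ln(1.02225) ≈ 26.614, so the balance reaches zero during payment 27.

27 payments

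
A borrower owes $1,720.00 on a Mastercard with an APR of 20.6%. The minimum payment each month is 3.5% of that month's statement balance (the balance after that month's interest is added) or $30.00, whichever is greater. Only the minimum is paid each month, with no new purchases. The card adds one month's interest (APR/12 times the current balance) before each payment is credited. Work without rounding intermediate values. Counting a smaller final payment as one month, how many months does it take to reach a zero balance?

Monthly rate r = 20.6%/12 = 1.71667% = 0.0171667.
While 3.5% of the post-interest balance exceeds $30.00, each month B ← (B·(1+r))·(1 − 0.035), i.e. B shrinks by the factor (1+r)·0.965 = 0.98157.
This holds for months 1–39. Entering month 40 the balance is $832.50; 3.5% of the post-interest balance is now below $30.00, so the flat $30.00 minimum applies from here.
From month 40 a fixed $30.00 at rate r clears $832.50 in 39 more payments. Total: 39 + 39 = 78 months.

78 months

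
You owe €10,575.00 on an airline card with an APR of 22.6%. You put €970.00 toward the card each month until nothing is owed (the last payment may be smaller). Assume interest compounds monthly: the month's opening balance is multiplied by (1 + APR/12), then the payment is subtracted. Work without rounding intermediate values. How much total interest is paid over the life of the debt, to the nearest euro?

Monthly rate r = 22.6%/12 = 1.88333% = 0.0188333.
Payoff takes n = ⌈−ln(1 − rB₀/P)/ln(1+r)⌉ = ⌈12.317⌉ = 13 payments; the last is €309.75.
Total paid = 12·€970.00 + €309.75 = €11,949.75.
Total interest = total paid − principal = €11,949.75 − €10,575.00 = €1,374.75.

€1,375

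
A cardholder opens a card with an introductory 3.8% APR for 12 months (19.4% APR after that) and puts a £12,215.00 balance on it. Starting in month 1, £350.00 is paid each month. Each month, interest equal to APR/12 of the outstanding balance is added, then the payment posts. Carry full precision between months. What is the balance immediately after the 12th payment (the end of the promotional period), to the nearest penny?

Promo months 1–12 at r₀ = 3.8%/12 = 0.00316667; months 13+ at r₁ = 19.4%/12 = 0.0161667.
After month 12: iterate B ← B·(1+r₀) − £350.00 for 12 months → £8,413.41.

£8,413.41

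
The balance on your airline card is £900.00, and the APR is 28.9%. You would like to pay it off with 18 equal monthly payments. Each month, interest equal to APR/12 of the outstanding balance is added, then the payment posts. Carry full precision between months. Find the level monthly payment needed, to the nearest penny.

Monthly rate r = 28.9%/12 = 2.40833% = 0.0240833.
Level-payment amortization: P = B₀·r / (1 − (1+r)^(−n)) = 900.00·0.0240833 / (1 − 1.02408^(−18)).
Denominator 1 − (1+r)^(−18) = 0.34842467.
P = 21.675 / 0.34842467 ≈ 62.21.

£62.21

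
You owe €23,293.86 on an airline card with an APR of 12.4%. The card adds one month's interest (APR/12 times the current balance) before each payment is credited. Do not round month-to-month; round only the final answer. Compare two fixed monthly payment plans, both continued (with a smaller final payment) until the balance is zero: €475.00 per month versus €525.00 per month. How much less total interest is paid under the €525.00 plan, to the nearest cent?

€1,329.65

Monthly rate r = 12.4%/12 = 1.03333% = 0.0103333.
At €475.00/mo: n = ⌈−ln(1 − rB₀/P)/ln(1+r)⌉ = 69 payments (last €354.63); total interest = total paid − €23,293.86 = €9,360.77.
At €525.00/mo: 60 payments (last €349.98); total interest €8,031.12.
Interest saved = €9,360.77 − €8,031.12 = €1,329.65.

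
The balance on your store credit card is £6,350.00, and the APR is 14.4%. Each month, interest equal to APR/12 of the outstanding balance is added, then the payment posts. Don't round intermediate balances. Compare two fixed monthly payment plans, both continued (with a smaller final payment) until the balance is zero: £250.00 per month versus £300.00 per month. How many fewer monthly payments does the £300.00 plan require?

Monthly rate r = 14.4%/12 = 1.2% = 0.012.
At £250.00/mo: n = ⌈−ln(1 − rB₀/P)/ln(1+r)⌉ = 31 payments (last £119.80); total interest = total paid − £6,350.00 = £1,269.80.
At £300.00/mo: 25 payments (last £170.05); total interest £1,020.05.
Payments saved = 31 − 25 = 6.

6 fewer payments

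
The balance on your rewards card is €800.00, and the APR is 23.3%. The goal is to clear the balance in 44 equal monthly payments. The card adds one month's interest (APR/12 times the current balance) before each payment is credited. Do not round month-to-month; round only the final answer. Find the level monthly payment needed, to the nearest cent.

€27.21

Monthly rate r = 23.3%/12 = 1.94167% = 0.0194167.
Level-payment amortization: P = B₀·r / (1 − (1+r)^(−n)) = 800.00·0.0194167 / (1 − 1.01942^(−44)).
Denominator 1 − (1+r)^(−44) = 0.570934205.
P = 15.5333 / 0.570934205 ≈ 27.21.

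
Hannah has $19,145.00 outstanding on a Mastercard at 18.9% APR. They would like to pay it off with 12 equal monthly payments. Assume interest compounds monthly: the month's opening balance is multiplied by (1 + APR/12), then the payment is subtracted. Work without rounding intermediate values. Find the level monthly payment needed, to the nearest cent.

Monthly rate r = 18.9%/12 = 1.575% = 0.01575.
Level-payment amortization: P = B₀·r / (1 − (1+r)^(−n)) = 19145.00·0.01575 / (1 − 1.01575^(−12)).
Denominator 1 − (1+r)^(−12) = 0.170993324.
P = 301.534 / 0.170993324 ≈ 1763.42.

$1,763.42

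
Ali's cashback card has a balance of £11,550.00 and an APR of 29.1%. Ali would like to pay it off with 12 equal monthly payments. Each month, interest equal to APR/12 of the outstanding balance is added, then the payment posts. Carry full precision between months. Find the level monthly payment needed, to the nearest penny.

£1,120.87

Monthly rate r = 29.1%/12 = 2.425% = 0.02425.
Level-payment amortization: P = B₀·r / (1 − (1+r)^(−n)) = 11550.00·0.02425 / (1 − 1.02425^(−12)).
Denominator 1 − (1+r)^(−12) = 0.249884174.
P = 280.088 / 0.249884174 ≈ 1120.87.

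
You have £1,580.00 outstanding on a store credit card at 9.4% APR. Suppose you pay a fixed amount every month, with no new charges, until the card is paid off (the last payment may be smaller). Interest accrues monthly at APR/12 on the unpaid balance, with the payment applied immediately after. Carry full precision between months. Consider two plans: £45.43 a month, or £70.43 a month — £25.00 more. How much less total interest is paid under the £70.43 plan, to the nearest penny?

£107.37

Monthly rate r = 9.4%/12 = 0.783333% = 0.00783333.
At £45.43/mo: n = ⌈−ln(1 − rB₀/P)/ln(1+r)⌉ = 41 payments (last £34.60); total interest = total paid − £1,580.00 = £271.80.
At £70.43/mo: 25 payments (last £54.11); total interest £164.43.
Interest saved = £271.80 − £164.43 = £107.37.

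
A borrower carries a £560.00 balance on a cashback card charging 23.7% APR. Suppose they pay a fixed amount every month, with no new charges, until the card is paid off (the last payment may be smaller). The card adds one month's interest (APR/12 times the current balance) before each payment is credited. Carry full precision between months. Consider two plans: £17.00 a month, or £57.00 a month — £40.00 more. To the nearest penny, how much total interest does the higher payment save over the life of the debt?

£285.32

Monthly rate r = 23.7%/12 = 1.975% = 0.01975.
At £17.00/mo: n = ⌈−ln(1 − rB₀/P)/ln(1+r)⌉ = 54 payments (last £13.03); total interest = total paid − £560.00 = £354.03.
At £57.00/mo: 12 payments (last £1.71); total interest £68.71.
Interest saved = £354.03 − £68.71 = £285.32.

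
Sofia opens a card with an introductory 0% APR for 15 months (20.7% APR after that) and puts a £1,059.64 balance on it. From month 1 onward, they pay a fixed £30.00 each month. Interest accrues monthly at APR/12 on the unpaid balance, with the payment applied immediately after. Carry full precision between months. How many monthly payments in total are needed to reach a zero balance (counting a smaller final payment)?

41 payments

Promo months 1–15 at r₀ = 0%/12 = 0; months 16+ at r₁ = 20.7%/12 = 0.01725.
After month 15 (no interest yet): B = £1,059.64 − 15·£30.00 = £609.64.
Then at r₁ with £30.00/mo: n₂ = −ln(1 − r₁·B/P)/ln(1+r₁) ≈ 25.24 → 26 more payments.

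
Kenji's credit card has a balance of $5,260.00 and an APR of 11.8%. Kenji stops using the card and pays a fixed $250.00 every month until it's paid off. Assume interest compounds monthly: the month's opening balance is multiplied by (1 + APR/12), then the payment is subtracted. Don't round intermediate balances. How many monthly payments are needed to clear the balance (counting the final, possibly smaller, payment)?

24 months

Monthly rate r = 11.8%/12 = 0.983333% = 0.00983333.
Recurrence: B ← B·(1+r) − $250.00.
Month 1: interest $51.72; balance after payment $5,061.72.
Month 2: interest $49.77; balance after payment $4,861.50.
Closed form: n = −ln(1 − rB₀/P)/ln(1+r) = −ln(0.79311)/ln(1.00983) ≈ 23.688, so the balance reaches zero during payment 24.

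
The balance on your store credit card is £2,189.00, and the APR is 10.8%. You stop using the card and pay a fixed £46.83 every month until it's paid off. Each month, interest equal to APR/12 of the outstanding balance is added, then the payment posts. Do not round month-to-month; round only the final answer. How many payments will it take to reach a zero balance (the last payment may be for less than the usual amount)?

61 payments

Monthly rate r = 10.8%/12 = 0.9% = 0.009.
Recurrence: B ← B·(1+r) − £46.83.
Month 1: interest £19.70; balance after payment £2,161.87.
Month 2: interest £19.46; balance after payment £2,134.50.
Closed form: n = −ln(1 − rB₀/P)/ln(1+r) = −ln(0.57931)/ln(1.009) ≈ 60.930, so the balance reaches zero during payment 61.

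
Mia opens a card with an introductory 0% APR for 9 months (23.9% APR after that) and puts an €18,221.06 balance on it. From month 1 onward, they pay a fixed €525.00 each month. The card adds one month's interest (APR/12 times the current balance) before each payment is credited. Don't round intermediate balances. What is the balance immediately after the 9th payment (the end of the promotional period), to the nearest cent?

€13,496.06

Promo months 1–9 at r₀ = 0%/12 = 0; months 10+ at r₁ = 23.9%/12 = 0.0199167.
After month 9 (no interest yet): B = €18,221.06 − 9·€525.00 = €13,496.06.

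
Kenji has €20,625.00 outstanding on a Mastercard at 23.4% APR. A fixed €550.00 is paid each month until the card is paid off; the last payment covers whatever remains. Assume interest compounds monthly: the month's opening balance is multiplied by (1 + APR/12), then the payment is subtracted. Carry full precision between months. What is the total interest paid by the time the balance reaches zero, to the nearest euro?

Monthly rate r = 23.4%/12 = 1.95% = 0.0195.
Payoff takes n = ⌈−ln(1 − rB₀/P)/ln(1+r)⌉ = ⌈68.038⌉ = 69 payments; the last is €21.17.
Total paid = 68·€550.00 + €21.17 = €37,421.17.
Total interest = total paid − principal = €37,421.17 − €20,625.00 = €16,796.17.

€16,796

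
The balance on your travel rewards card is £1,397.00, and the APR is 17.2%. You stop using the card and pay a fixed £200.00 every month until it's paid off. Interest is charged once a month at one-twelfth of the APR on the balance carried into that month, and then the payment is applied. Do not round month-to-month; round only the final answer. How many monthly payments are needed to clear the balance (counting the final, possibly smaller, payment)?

8 months

Monthly rate r = 17.2%/12 = 1.43333% = 0.0143333.
Recurrence: B ← B·(1+r) − £200.00.
Month 1: interest £20.02; balance after payment £1,217.02.
Month 2: interest £17.44; balance after payment £1,034.47.
Closed form: n = −ln(1 − rB₀/P)/ln(1+r) = −ln(0.89988)/ln(1.01433) ≈ 7.413, so the balance reaches zero during payment 8.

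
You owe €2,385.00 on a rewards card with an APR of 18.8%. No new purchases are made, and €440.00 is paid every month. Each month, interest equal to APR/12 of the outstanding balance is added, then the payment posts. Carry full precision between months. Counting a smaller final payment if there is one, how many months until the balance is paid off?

6 months

Monthly rate r = 18.8%/12 = 1.56667% = 0.0156667.
Recurrence: B ← B·(1+r) − €440.00.
Month 1: interest €37.36; balance after payment €1,982.36.
Month 2: interest €31.06; balance after payment €1,573.42.
Month 3: interest €24.65; balance after payment €1,158.07.
Month 4: interest €18.14; balance after payment €736.22.
Month 5: interest €11.53; balance after payment €307.75.
Month 6: interest €4.82; balance after payment €0.00.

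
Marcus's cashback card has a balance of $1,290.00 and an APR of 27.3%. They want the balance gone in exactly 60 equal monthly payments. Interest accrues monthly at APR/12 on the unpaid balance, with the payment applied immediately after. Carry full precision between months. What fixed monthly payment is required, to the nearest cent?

$39.62

Monthly rate r = 27.3%/12 = 2.275% = 0.02275.
Level-payment amortization: P = B₀·r / (1 − (1+r)^(−n)) = 1290.00·0.02275 / (1 − 1.02275^(−60)).
Denominator 1 − (1+r)^(−60) = 0.740683167.
P = 29.3475 / 0.740683167 ≈ 39.62.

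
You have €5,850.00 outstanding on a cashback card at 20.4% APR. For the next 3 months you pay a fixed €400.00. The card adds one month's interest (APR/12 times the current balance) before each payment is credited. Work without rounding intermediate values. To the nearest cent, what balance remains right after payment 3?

€4,932.94

Monthly rate r = 20.4%/12 = 1.7% = 0.017.
Each month: B ← B·(1+r) − €400.00.
Month 1: interest €99.45; balance after payment €5,549.45.
Month 2: interest €94.34; balance after payment €5,243.79.
Month 3: interest €89.14; balance after payment €4,932.94.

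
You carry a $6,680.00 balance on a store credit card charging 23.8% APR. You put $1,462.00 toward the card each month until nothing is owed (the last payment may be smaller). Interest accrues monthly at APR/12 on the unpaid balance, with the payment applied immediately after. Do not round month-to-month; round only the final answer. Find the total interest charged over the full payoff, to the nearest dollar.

Monthly rate r = 23.8%/12 = 1.98333% = 0.0198333.
Payoff takes n = ⌈−ln(1 − rB₀/P)/ln(1+r)⌉ = ⌈4.837⌉ = 5 payments; the last is $1,225.46.
Total paid = 4·$1,462.00 + $1,225.46 = $7,073.46.
Total interest = total paid − principal = $7,073.46 − $6,680.00 = $393.46.

$393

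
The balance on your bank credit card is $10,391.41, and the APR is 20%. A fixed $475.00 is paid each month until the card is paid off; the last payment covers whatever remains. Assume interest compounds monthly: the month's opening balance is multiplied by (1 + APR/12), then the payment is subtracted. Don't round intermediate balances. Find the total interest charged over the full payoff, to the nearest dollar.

$2,642

Monthly rate r = 20%/12 = 1.66667% = 0.0166667.
Payoff takes n = ⌈−ln(1 − rB₀/P)/ln(1+r)⌉ = ⌈27.437⌉ = 28 payments; the last is $208.63.
Total paid = 27·$475.00 + $208.63 = $13,033.63.
Total interest = total paid − principal = $13,033.63 − $10,391.41 = $2,642.22.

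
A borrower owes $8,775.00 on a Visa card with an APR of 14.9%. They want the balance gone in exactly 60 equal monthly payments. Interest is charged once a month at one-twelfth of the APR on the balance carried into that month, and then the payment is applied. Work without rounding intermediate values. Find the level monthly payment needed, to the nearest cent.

$208.30

Monthly rate r = 14.9%/12 = 1.24167% = 0.0124167.
Level-payment amortization: P = B₀·r / (1 − (1+r)^(−n)) = 8775.00·0.0124167 / (1 − 1.01242^(−60)).
Denominator 1 − (1+r)^(−60) = 0.523082961.
P = 108.956 / 0.523082961 ≈ 208.30.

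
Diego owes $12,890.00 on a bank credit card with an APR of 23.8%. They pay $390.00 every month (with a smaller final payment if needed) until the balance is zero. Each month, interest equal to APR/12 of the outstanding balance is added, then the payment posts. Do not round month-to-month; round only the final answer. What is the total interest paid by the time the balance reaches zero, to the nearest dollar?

Monthly rate r = 23.8%/12 = 1.98333% = 0.0198333.
Payoff takes n = ⌈−ln(1 − rB₀/P)/ln(1+r)⌉ = ⌈54.264⌉ = 55 payments; the last is $103.87.
Total paid = 54·$390.00 + $103.87 = $21,163.87.
Total interest = total paid − principal = $21,163.87 − $12,890.00 = $8,273.87.

$8,274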